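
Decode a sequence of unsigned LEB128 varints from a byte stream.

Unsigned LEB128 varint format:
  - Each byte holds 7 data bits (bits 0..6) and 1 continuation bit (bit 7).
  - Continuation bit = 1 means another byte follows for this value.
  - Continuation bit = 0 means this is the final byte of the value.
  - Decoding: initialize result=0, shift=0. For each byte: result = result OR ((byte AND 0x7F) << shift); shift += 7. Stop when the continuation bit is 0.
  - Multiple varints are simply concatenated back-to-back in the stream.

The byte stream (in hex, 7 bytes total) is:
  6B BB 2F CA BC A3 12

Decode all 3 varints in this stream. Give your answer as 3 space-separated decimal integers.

  byte[0]=0x6B cont=0 payload=0x6B=107: acc |= 107<<0 -> acc=107 shift=7 [end]
Varint 1: bytes[0:1] = 6B -> value 107 (1 byte(s))
  byte[1]=0xBB cont=1 payload=0x3B=59: acc |= 59<<0 -> acc=59 shift=7
  byte[2]=0x2F cont=0 payload=0x2F=47: acc |= 47<<7 -> acc=6075 shift=14 [end]
Varint 2: bytes[1:3] = BB 2F -> value 6075 (2 byte(s))
  byte[3]=0xCA cont=1 payload=0x4A=74: acc |= 74<<0 -> acc=74 shift=7
  byte[4]=0xBC cont=1 payload=0x3C=60: acc |= 60<<7 -> acc=7754 shift=14
  byte[5]=0xA3 cont=1 payload=0x23=35: acc |= 35<<14 -> acc=581194 shift=21
  byte[6]=0x12 cont=0 payload=0x12=18: acc |= 18<<21 -> acc=38329930 shift=28 [end]
Varint 3: bytes[3:7] = CA BC A3 12 -> value 38329930 (4 byte(s))

Answer: 107 6075 38329930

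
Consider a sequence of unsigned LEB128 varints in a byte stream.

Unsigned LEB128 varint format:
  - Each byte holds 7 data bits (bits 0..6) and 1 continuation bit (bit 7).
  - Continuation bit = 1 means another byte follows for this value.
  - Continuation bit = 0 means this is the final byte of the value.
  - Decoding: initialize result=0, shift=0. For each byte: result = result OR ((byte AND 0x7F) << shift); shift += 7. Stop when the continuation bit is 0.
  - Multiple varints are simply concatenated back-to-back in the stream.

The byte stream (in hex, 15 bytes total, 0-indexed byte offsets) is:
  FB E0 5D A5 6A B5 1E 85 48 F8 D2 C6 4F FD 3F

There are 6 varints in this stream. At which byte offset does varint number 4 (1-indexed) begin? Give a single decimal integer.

Answer: 7

Derivation:
  byte[0]=0xFB cont=1 payload=0x7B=123: acc |= 123<<0 -> acc=123 shift=7
  byte[1]=0xE0 cont=1 payload=0x60=96: acc |= 96<<7 -> acc=12411 shift=14
  byte[2]=0x5D cont=0 payload=0x5D=93: acc |= 93<<14 -> acc=1536123 shift=21 [end]
Varint 1: bytes[0:3] = FB E0 5D -> value 1536123 (3 byte(s))
  byte[3]=0xA5 cont=1 payload=0x25=37: acc |= 37<<0 -> acc=37 shift=7
  byte[4]=0x6A cont=0 payload=0x6A=106: acc |= 106<<7 -> acc=13605 shift=14 [end]
Varint 2: bytes[3:5] = A5 6A -> value 13605 (2 byte(s))
  byte[5]=0xB5 cont=1 payload=0x35=53: acc |= 53<<0 -> acc=53 shift=7
  byte[6]=0x1E cont=0 payload=0x1E=30: acc |= 30<<7 -> acc=3893 shift=14 [end]
Varint 3: bytes[5:7] = B5 1E -> value 3893 (2 byte(s))
  byte[7]=0x85 cont=1 payload=0x05=5: acc |= 5<<0 -> acc=5 shift=7
  byte[8]=0x48 cont=0 payload=0x48=72: acc |= 72<<7 -> acc=9221 shift=14 [end]
Varint 4: bytes[7:9] = 85 48 -> value 9221 (2 byte(s))
  byte[9]=0xF8 cont=1 payload=0x78=120: acc |= 120<<0 -> acc=120 shift=7
  byte[10]=0xD2 cont=1 payload=0x52=82: acc |= 82<<7 -> acc=10616 shift=14
  byte[11]=0xC6 cont=1 payload=0x46=70: acc |= 70<<14 -> acc=1157496 shift=21
  byte[12]=0x4F cont=0 payload=0x4F=79: acc |= 79<<21 -> acc=166832504 shift=28 [end]
Varint 5: bytes[9:13] = F8 D2 C6 4F -> value 166832504 (4 byte(s))
  byte[13]=0xFD cont=1 payload=0x7D=125: acc |= 125<<0 -> acc=125 shift=7
  byte[14]=0x3F cont=0 payload=0x3F=63: acc |= 63<<7 -> acc=8189 shift=14 [end]
Varint 6: bytes[13:15] = FD 3F -> value 8189 (2 byte(s))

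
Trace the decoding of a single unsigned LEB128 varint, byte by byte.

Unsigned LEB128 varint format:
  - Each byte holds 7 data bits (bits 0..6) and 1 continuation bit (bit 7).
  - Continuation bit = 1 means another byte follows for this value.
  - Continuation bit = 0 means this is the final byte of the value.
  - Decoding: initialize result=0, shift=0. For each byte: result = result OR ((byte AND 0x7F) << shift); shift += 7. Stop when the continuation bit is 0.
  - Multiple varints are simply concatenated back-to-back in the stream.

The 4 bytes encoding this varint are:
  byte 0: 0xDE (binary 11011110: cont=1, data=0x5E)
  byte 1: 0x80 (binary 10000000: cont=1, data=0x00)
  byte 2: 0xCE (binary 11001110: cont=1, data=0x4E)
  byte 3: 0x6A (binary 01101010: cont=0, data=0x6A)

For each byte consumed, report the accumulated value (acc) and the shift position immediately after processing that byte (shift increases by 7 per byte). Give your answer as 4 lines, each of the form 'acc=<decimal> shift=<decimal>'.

Answer: acc=94 shift=7
acc=94 shift=14
acc=1278046 shift=21
acc=223576158 shift=28

Derivation:
byte 0=0xDE: payload=0x5E=94, contrib = 94<<0 = 94; acc -> 94, shift -> 7
byte 1=0x80: payload=0x00=0, contrib = 0<<7 = 0; acc -> 94, shift -> 14
byte 2=0xCE: payload=0x4E=78, contrib = 78<<14 = 1277952; acc -> 1278046, shift -> 21
byte 3=0x6A: payload=0x6A=106, contrib = 106<<21 = 222298112; acc -> 223576158, shift -> 28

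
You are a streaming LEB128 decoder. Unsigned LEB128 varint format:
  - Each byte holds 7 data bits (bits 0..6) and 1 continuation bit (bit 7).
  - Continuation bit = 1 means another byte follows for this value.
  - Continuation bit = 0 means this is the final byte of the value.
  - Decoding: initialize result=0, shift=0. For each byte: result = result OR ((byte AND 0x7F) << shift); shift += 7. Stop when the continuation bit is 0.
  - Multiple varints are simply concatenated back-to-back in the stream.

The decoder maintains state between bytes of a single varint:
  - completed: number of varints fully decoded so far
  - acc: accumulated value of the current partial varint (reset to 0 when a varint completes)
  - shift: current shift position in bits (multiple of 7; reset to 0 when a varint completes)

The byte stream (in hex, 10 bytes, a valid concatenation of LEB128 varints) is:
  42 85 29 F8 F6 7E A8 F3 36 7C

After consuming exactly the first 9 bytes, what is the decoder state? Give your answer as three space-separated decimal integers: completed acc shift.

byte[0]=0x42 cont=0 payload=0x42: varint #1 complete (value=66); reset -> completed=1 acc=0 shift=0
byte[1]=0x85 cont=1 payload=0x05: acc |= 5<<0 -> completed=1 acc=5 shift=7
byte[2]=0x29 cont=0 payload=0x29: varint #2 complete (value=5253); reset -> completed=2 acc=0 shift=0
byte[3]=0xF8 cont=1 payload=0x78: acc |= 120<<0 -> completed=2 acc=120 shift=7
byte[4]=0xF6 cont=1 payload=0x76: acc |= 118<<7 -> completed=2 acc=15224 shift=14
byte[5]=0x7E cont=0 payload=0x7E: varint #3 complete (value=2079608); reset -> completed=3 acc=0 shift=0
byte[6]=0xA8 cont=1 payload=0x28: acc |= 40<<0 -> completed=3 acc=40 shift=7
byte[7]=0xF3 cont=1 payload=0x73: acc |= 115<<7 -> completed=3 acc=14760 shift=14
byte[8]=0x36 cont=0 payload=0x36: varint #4 complete (value=899496); reset -> completed=4 acc=0 shift=0

Answer: 4 0 0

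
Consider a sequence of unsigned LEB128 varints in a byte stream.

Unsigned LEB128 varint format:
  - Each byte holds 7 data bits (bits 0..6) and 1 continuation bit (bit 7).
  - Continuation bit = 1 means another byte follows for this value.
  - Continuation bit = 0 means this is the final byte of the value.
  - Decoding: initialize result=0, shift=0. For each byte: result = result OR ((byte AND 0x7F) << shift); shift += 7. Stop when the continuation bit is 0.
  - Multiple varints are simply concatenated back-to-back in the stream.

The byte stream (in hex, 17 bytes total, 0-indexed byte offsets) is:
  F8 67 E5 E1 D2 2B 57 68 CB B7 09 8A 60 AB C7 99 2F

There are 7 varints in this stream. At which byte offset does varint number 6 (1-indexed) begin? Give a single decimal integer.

Answer: 11

Derivation:
  byte[0]=0xF8 cont=1 payload=0x78=120: acc |= 120<<0 -> acc=120 shift=7
  byte[1]=0x67 cont=0 payload=0x67=103: acc |= 103<<7 -> acc=13304 shift=14 [end]
Varint 1: bytes[0:2] = F8 67 -> value 13304 (2 byte(s))
  byte[2]=0xE5 cont=1 payload=0x65=101: acc |= 101<<0 -> acc=101 shift=7
  byte[3]=0xE1 cont=1 payload=0x61=97: acc |= 97<<7 -> acc=12517 shift=14
  byte[4]=0xD2 cont=1 payload=0x52=82: acc |= 82<<14 -> acc=1356005 shift=21
  byte[5]=0x2B cont=0 payload=0x2B=43: acc |= 43<<21 -> acc=91533541 shift=28 [end]
Varint 2: bytes[2:6] = E5 E1 D2 2B -> value 91533541 (4 byte(s))
  byte[6]=0x57 cont=0 payload=0x57=87: acc |= 87<<0 -> acc=87 shift=7 [end]
Varint 3: bytes[6:7] = 57 -> value 87 (1 byte(s))
  byte[7]=0x68 cont=0 payload=0x68=104: acc |= 104<<0 -> acc=104 shift=7 [end]
Varint 4: bytes[7:8] = 68 -> value 104 (1 byte(s))
  byte[8]=0xCB cont=1 payload=0x4B=75: acc |= 75<<0 -> acc=75 shift=7
  byte[9]=0xB7 cont=1 payload=0x37=55: acc |= 55<<7 -> acc=7115 shift=14
  byte[10]=0x09 cont=0 payload=0x09=9: acc |= 9<<14 -> acc=154571 shift=21 [end]
Varint 5: bytes[8:11] = CB B7 09 -> value 154571 (3 byte(s))
  byte[11]=0x8A cont=1 payload=0x0A=10: acc |= 10<<0 -> acc=10 shift=7
  byte[12]=0x60 cont=0 payload=0x60=96: acc |= 96<<7 -> acc=12298 shift=14 [end]
Varint 6: bytes[11:13] = 8A 60 -> value 12298 (2 byte(s))
  byte[13]=0xAB cont=1 payload=0x2B=43: acc |= 43<<0 -> acc=43 shift=7
  byte[14]=0xC7 cont=1 payload=0x47=71: acc |= 71<<7 -> acc=9131 shift=14
  byte[15]=0x99 cont=1 payload=0x19=25: acc |= 25<<14 -> acc=418731 shift=21
  byte[16]=0x2F cont=0 payload=0x2F=47: acc |= 47<<21 -> acc=98984875 shift=28 [end]
Varint 7: bytes[13:17] = AB C7 99 2F -> value 98984875 (4 byte(s))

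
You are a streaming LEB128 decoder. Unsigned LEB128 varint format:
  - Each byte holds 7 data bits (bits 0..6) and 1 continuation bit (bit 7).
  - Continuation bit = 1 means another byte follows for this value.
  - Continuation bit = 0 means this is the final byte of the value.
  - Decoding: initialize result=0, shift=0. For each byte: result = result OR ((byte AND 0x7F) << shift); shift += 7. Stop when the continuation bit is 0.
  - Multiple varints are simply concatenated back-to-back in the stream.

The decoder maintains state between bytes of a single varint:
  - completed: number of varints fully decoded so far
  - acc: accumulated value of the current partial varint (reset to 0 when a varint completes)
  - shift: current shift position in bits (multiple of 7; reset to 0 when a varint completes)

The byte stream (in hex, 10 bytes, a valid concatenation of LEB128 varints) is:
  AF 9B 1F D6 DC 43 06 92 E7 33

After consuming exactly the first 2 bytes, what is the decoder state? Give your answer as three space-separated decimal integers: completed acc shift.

Answer: 0 3503 14

Derivation:
byte[0]=0xAF cont=1 payload=0x2F: acc |= 47<<0 -> completed=0 acc=47 shift=7
byte[1]=0x9B cont=1 payload=0x1B: acc |= 27<<7 -> completed=0 acc=3503 shift=14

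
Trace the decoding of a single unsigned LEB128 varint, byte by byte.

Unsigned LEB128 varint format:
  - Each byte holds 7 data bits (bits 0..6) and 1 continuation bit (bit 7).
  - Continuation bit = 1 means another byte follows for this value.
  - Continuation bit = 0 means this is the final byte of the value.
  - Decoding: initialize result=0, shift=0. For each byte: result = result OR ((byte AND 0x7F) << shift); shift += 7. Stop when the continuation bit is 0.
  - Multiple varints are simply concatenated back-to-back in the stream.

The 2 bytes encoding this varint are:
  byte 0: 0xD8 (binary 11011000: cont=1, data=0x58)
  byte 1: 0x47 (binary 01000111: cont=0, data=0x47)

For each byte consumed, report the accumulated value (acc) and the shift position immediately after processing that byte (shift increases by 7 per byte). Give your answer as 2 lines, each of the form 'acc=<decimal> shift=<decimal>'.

Answer: acc=88 shift=7
acc=9176 shift=14

Derivation:
byte 0=0xD8: payload=0x58=88, contrib = 88<<0 = 88; acc -> 88, shift -> 7
byte 1=0x47: payload=0x47=71, contrib = 71<<7 = 9088; acc -> 9176, shift -> 14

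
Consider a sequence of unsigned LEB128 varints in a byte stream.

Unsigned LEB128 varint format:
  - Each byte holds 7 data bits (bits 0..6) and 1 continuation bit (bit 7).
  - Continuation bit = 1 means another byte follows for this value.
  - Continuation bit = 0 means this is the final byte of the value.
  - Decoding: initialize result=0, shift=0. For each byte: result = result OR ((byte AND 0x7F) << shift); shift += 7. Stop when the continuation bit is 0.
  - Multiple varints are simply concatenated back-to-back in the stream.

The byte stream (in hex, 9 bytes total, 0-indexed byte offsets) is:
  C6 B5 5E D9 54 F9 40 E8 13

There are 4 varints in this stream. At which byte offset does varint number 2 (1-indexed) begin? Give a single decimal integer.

Answer: 3

Derivation:
  byte[0]=0xC6 cont=1 payload=0x46=70: acc |= 70<<0 -> acc=70 shift=7
  byte[1]=0xB5 cont=1 payload=0x35=53: acc |= 53<<7 -> acc=6854 shift=14
  byte[2]=0x5E cont=0 payload=0x5E=94: acc |= 94<<14 -> acc=1546950 shift=21 [end]
Varint 1: bytes[0:3] = C6 B5 5E -> value 1546950 (3 byte(s))
  byte[3]=0xD9 cont=1 payload=0x59=89: acc |= 89<<0 -> acc=89 shift=7
  byte[4]=0x54 cont=0 payload=0x54=84: acc |= 84<<7 -> acc=10841 shift=14 [end]
Varint 2: bytes[3:5] = D9 54 -> value 10841 (2 byte(s))
  byte[5]=0xF9 cont=1 payload=0x79=121: acc |= 121<<0 -> acc=121 shift=7
  byte[6]=0x40 cont=0 payload=0x40=64: acc |= 64<<7 -> acc=8313 shift=14 [end]
Varint 3: bytes[5:7] = F9 40 -> value 8313 (2 byte(s))
  byte[7]=0xE8 cont=1 payload=0x68=104: acc |= 104<<0 -> acc=104 shift=7
  byte[8]=0x13 cont=0 payload=0x13=19: acc |= 19<<7 -> acc=2536 shift=14 [end]
Varint 4: bytes[7:9] = E8 13 -> value 2536 (2 byte(s))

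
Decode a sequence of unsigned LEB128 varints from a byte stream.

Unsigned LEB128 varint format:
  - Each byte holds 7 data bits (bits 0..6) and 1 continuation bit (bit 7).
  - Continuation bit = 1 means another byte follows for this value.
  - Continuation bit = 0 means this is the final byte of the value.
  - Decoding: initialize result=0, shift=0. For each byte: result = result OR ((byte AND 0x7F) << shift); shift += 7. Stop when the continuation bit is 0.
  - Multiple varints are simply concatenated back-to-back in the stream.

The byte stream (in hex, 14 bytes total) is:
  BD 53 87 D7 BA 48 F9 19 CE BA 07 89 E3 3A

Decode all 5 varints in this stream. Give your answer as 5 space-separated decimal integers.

  byte[0]=0xBD cont=1 payload=0x3D=61: acc |= 61<<0 -> acc=61 shift=7
  byte[1]=0x53 cont=0 payload=0x53=83: acc |= 83<<7 -> acc=10685 shift=14 [end]
Varint 1: bytes[0:2] = BD 53 -> value 10685 (2 byte(s))
  byte[2]=0x87 cont=1 payload=0x07=7: acc |= 7<<0 -> acc=7 shift=7
  byte[3]=0xD7 cont=1 payload=0x57=87: acc |= 87<<7 -> acc=11143 shift=14
  byte[4]=0xBA cont=1 payload=0x3A=58: acc |= 58<<14 -> acc=961415 shift=21
  byte[5]=0x48 cont=0 payload=0x48=72: acc |= 72<<21 -> acc=151956359 shift=28 [end]
Varint 2: bytes[2:6] = 87 D7 BA 48 -> value 151956359 (4 byte(s))
  byte[6]=0xF9 cont=1 payload=0x79=121: acc |= 121<<0 -> acc=121 shift=7
  byte[7]=0x19 cont=0 payload=0x19=25: acc |= 25<<7 -> acc=3321 shift=14 [end]
Varint 3: bytes[6:8] = F9 19 -> value 3321 (2 byte(s))
  byte[8]=0xCE cont=1 payload=0x4E=78: acc |= 78<<0 -> acc=78 shift=7
  byte[9]=0xBA cont=1 payload=0x3A=58: acc |= 58<<7 -> acc=7502 shift=14
  byte[10]=0x07 cont=0 payload=0x07=7: acc |= 7<<14 -> acc=122190 shift=21 [end]
Varint 4: bytes[8:11] = CE BA 07 -> value 122190 (3 byte(s))
  byte[11]=0x89 cont=1 payload=0x09=9: acc |= 9<<0 -> acc=9 shift=7
  byte[12]=0xE3 cont=1 payload=0x63=99: acc |= 99<<7 -> acc=12681 shift=14
  byte[13]=0x3A cont=0 payload=0x3A=58: acc |= 58<<14 -> acc=962953 shift=21 [end]
Varint 5: bytes[11:14] = 89 E3 3A -> value 962953 (3 byte(s))

Answer: 10685 151956359 3321 122190 962953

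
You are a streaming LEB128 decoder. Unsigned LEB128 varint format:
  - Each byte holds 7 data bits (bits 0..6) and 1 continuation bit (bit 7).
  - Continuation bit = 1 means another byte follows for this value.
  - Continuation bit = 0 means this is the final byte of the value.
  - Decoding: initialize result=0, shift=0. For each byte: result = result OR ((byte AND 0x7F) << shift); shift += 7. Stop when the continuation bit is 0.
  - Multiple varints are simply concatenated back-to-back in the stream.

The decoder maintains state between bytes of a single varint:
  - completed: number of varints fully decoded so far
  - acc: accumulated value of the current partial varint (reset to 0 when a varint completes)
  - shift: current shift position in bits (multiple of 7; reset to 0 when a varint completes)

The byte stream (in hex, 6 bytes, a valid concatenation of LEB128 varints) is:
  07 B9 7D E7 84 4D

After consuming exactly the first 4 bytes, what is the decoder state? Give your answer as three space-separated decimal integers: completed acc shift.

byte[0]=0x07 cont=0 payload=0x07: varint #1 complete (value=7); reset -> completed=1 acc=0 shift=0
byte[1]=0xB9 cont=1 payload=0x39: acc |= 57<<0 -> completed=1 acc=57 shift=7
byte[2]=0x7D cont=0 payload=0x7D: varint #2 complete (value=16057); reset -> completed=2 acc=0 shift=0
byte[3]=0xE7 cont=1 payload=0x67: acc |= 103<<0 -> completed=2 acc=103 shift=7

Answer: 2 103 7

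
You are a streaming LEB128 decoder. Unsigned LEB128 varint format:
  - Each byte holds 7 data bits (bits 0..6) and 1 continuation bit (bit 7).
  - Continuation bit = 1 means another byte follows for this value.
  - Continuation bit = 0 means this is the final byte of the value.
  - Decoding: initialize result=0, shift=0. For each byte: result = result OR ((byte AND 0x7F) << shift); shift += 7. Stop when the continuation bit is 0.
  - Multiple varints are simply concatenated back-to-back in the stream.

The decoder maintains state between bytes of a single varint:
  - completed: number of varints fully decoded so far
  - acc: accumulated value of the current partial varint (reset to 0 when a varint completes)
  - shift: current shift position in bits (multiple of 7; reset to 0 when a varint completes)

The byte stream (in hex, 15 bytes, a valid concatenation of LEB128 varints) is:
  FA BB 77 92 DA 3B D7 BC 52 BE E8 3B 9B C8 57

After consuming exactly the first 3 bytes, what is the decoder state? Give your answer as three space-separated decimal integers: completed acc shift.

Answer: 1 0 0

Derivation:
byte[0]=0xFA cont=1 payload=0x7A: acc |= 122<<0 -> completed=0 acc=122 shift=7
byte[1]=0xBB cont=1 payload=0x3B: acc |= 59<<7 -> completed=0 acc=7674 shift=14
byte[2]=0x77 cont=0 payload=0x77: varint #1 complete (value=1957370); reset -> completed=1 acc=0 shift=0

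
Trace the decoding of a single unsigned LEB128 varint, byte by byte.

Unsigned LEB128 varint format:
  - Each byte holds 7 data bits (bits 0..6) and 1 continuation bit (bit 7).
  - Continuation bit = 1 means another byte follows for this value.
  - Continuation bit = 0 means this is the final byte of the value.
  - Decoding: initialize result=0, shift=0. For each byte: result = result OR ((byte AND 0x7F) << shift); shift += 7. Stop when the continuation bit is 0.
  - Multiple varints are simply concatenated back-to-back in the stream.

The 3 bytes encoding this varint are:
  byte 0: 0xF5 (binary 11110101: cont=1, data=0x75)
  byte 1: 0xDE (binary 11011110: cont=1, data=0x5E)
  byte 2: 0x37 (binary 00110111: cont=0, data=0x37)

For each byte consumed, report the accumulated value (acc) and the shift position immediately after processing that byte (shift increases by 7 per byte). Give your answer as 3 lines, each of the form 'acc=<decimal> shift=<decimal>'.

Answer: acc=117 shift=7
acc=12149 shift=14
acc=913269 shift=21

Derivation:
byte 0=0xF5: payload=0x75=117, contrib = 117<<0 = 117; acc -> 117, shift -> 7
byte 1=0xDE: payload=0x5E=94, contrib = 94<<7 = 12032; acc -> 12149, shift -> 14
byte 2=0x37: payload=0x37=55, contrib = 55<<14 = 901120; acc -> 913269, shift -> 21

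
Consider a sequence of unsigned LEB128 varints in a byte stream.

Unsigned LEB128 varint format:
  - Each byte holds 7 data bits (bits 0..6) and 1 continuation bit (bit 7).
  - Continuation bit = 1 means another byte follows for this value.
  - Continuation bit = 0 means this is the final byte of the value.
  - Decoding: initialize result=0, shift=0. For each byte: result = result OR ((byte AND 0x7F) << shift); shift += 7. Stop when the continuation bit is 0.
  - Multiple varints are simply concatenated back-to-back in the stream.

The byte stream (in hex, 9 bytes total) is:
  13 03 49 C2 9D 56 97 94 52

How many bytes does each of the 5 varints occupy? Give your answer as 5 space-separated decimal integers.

  byte[0]=0x13 cont=0 payload=0x13=19: acc |= 19<<0 -> acc=19 shift=7 [end]
Varint 1: bytes[0:1] = 13 -> value 19 (1 byte(s))
  byte[1]=0x03 cont=0 payload=0x03=3: acc |= 3<<0 -> acc=3 shift=7 [end]
Varint 2: bytes[1:2] = 03 -> value 3 (1 byte(s))
  byte[2]=0x49 cont=0 payload=0x49=73: acc |= 73<<0 -> acc=73 shift=7 [end]
Varint 3: bytes[2:3] = 49 -> value 73 (1 byte(s))
  byte[3]=0xC2 cont=1 payload=0x42=66: acc |= 66<<0 -> acc=66 shift=7
  byte[4]=0x9D cont=1 payload=0x1D=29: acc |= 29<<7 -> acc=3778 shift=14
  byte[5]=0x56 cont=0 payload=0x56=86: acc |= 86<<14 -> acc=1412802 shift=21 [end]
Varint 4: bytes[3:6] = C2 9D 56 -> value 1412802 (3 byte(s))
  byte[6]=0x97 cont=1 payload=0x17=23: acc |= 23<<0 -> acc=23 shift=7
  byte[7]=0x94 cont=1 payload=0x14=20: acc |= 20<<7 -> acc=2583 shift=14
  byte[8]=0x52 cont=0 payload=0x52=82: acc |= 82<<14 -> acc=1346071 shift=21 [end]
Varint 5: bytes[6:9] = 97 94 52 -> value 1346071 (3 byte(s))

Answer: 1 1 1 3 3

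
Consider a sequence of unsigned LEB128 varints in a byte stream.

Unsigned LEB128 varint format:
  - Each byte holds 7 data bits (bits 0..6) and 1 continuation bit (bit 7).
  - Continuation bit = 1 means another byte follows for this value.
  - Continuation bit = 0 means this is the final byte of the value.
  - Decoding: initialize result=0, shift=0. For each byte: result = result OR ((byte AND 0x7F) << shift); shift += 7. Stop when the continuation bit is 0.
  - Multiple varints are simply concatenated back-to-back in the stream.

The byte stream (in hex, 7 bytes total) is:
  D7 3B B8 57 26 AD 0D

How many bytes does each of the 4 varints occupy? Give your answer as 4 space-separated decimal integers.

  byte[0]=0xD7 cont=1 payload=0x57=87: acc |= 87<<0 -> acc=87 shift=7
  byte[1]=0x3B cont=0 payload=0x3B=59: acc |= 59<<7 -> acc=7639 shift=14 [end]
Varint 1: bytes[0:2] = D7 3B -> value 7639 (2 byte(s))
  byte[2]=0xB8 cont=1 payload=0x38=56: acc |= 56<<0 -> acc=56 shift=7
  byte[3]=0x57 cont=0 payload=0x57=87: acc |= 87<<7 -> acc=11192 shift=14 [end]
Varint 2: bytes[2:4] = B8 57 -> value 11192 (2 byte(s))
  byte[4]=0x26 cont=0 payload=0x26=38: acc |= 38<<0 -> acc=38 shift=7 [end]
Varint 3: bytes[4:5] = 26 -> value 38 (1 byte(s))
  byte[5]=0xAD cont=1 payload=0x2D=45: acc |= 45<<0 -> acc=45 shift=7
  byte[6]=0x0D cont=0 payload=0x0D=13: acc |= 13<<7 -> acc=1709 shift=14 [end]
Varint 4: bytes[5:7] = AD 0D -> value 1709 (2 byte(s))

Answer: 2 2 1 2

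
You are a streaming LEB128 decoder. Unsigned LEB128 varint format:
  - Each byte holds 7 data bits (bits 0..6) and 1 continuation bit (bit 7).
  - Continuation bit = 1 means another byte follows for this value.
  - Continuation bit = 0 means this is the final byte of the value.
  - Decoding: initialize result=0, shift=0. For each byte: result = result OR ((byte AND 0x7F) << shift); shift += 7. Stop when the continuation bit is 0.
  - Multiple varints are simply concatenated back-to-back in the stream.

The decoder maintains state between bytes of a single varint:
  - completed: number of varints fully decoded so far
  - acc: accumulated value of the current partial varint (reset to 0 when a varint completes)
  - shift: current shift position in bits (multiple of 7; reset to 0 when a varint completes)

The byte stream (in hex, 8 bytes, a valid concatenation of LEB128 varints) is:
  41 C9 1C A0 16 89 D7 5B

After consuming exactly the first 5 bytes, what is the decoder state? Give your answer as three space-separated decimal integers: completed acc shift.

Answer: 3 0 0

Derivation:
byte[0]=0x41 cont=0 payload=0x41: varint #1 complete (value=65); reset -> completed=1 acc=0 shift=0
byte[1]=0xC9 cont=1 payload=0x49: acc |= 73<<0 -> completed=1 acc=73 shift=7
byte[2]=0x1C cont=0 payload=0x1C: varint #2 complete (value=3657); reset -> completed=2 acc=0 shift=0
byte[3]=0xA0 cont=1 payload=0x20: acc |= 32<<0 -> completed=2 acc=32 shift=7
byte[4]=0x16 cont=0 payload=0x16: varint #3 complete (value=2848); reset -> completed=3 acc=0 shift=0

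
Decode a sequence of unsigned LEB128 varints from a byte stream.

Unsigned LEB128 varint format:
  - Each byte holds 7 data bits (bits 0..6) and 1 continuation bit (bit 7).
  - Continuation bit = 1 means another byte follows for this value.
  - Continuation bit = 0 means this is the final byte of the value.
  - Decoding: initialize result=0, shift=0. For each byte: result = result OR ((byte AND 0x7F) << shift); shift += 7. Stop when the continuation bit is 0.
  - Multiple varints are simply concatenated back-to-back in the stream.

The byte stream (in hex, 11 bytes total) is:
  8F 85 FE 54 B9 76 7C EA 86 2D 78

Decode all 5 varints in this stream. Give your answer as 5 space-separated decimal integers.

Answer: 178225807 15161 124 738154 120

Derivation:
  byte[0]=0x8F cont=1 payload=0x0F=15: acc |= 15<<0 -> acc=15 shift=7
  byte[1]=0x85 cont=1 payload=0x05=5: acc |= 5<<7 -> acc=655 shift=14
  byte[2]=0xFE cont=1 payload=0x7E=126: acc |= 126<<14 -> acc=2065039 shift=21
  byte[3]=0x54 cont=0 payload=0x54=84: acc |= 84<<21 -> acc=178225807 shift=28 [end]
Varint 1: bytes[0:4] = 8F 85 FE 54 -> value 178225807 (4 byte(s))
  byte[4]=0xB9 cont=1 payload=0x39=57: acc |= 57<<0 -> acc=57 shift=7
  byte[5]=0x76 cont=0 payload=0x76=118: acc |= 118<<7 -> acc=15161 shift=14 [end]
Varint 2: bytes[4:6] = B9 76 -> value 15161 (2 byte(s))
  byte[6]=0x7C cont=0 payload=0x7C=124: acc |= 124<<0 -> acc=124 shift=7 [end]
Varint 3: bytes[6:7] = 7C -> value 124 (1 byte(s))
  byte[7]=0xEA cont=1 payload=0x6A=106: acc |= 106<<0 -> acc=106 shift=7
  byte[8]=0x86 cont=1 payload=0x06=6: acc |= 6<<7 -> acc=874 shift=14
  byte[9]=0x2D cont=0 payload=0x2D=45: acc |= 45<<14 -> acc=738154 shift=21 [end]
Varint 4: bytes[7:10] = EA 86 2D -> value 738154 (3 byte(s))
  byte[10]=0x78 cont=0 payload=0x78=120: acc |= 120<<0 -> acc=120 shift=7 [end]
Varint 5: bytes[10:11] = 78 -> value 120 (1 byte(s))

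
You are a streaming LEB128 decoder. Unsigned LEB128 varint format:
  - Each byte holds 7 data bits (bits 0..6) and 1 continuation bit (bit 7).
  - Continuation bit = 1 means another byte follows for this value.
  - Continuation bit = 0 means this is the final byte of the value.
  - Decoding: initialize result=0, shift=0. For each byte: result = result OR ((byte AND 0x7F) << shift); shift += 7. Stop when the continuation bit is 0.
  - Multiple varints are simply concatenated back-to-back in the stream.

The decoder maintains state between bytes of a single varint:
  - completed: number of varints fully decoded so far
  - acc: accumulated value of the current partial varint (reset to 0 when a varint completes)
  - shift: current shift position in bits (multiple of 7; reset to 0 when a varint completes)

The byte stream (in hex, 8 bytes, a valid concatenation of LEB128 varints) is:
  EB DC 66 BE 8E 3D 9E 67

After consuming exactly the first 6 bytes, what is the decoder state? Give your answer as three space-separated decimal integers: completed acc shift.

Answer: 2 0 0

Derivation:
byte[0]=0xEB cont=1 payload=0x6B: acc |= 107<<0 -> completed=0 acc=107 shift=7
byte[1]=0xDC cont=1 payload=0x5C: acc |= 92<<7 -> completed=0 acc=11883 shift=14
byte[2]=0x66 cont=0 payload=0x66: varint #1 complete (value=1683051); reset -> completed=1 acc=0 shift=0
byte[3]=0xBE cont=1 payload=0x3E: acc |= 62<<0 -> completed=1 acc=62 shift=7
byte[4]=0x8E cont=1 payload=0x0E: acc |= 14<<7 -> completed=1 acc=1854 shift=14
byte[5]=0x3D cont=0 payload=0x3D: varint #2 complete (value=1001278); reset -> completed=2 acc=0 shift=0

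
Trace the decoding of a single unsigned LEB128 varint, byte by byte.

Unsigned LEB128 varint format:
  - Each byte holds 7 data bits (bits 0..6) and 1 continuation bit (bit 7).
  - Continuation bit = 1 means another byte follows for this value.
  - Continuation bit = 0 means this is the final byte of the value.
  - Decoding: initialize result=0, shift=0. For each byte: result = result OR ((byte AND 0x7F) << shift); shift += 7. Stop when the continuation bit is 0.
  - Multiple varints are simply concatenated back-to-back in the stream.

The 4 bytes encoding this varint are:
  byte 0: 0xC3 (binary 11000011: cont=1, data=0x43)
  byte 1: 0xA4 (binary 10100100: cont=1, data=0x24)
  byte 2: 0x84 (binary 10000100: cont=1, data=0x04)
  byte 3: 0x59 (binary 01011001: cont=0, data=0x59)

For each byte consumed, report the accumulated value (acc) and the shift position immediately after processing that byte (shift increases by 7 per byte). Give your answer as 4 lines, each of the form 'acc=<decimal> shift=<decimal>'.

Answer: acc=67 shift=7
acc=4675 shift=14
acc=70211 shift=21
acc=186716739 shift=28

Derivation:
byte 0=0xC3: payload=0x43=67, contrib = 67<<0 = 67; acc -> 67, shift -> 7
byte 1=0xA4: payload=0x24=36, contrib = 36<<7 = 4608; acc -> 4675, shift -> 14
byte 2=0x84: payload=0x04=4, contrib = 4<<14 = 65536; acc -> 70211, shift -> 21
byte 3=0x59: payload=0x59=89, contrib = 89<<21 = 186646528; acc -> 186716739, shift -> 28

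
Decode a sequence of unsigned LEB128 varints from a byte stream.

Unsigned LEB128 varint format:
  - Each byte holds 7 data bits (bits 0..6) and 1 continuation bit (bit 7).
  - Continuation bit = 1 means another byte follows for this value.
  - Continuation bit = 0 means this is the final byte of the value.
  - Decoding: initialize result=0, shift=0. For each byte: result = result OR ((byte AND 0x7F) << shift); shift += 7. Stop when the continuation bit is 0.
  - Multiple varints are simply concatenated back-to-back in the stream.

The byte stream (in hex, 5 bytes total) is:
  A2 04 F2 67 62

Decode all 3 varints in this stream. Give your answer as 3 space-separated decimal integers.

Answer: 546 13298 98

Derivation:
  byte[0]=0xA2 cont=1 payload=0x22=34: acc |= 34<<0 -> acc=34 shift=7
  byte[1]=0x04 cont=0 payload=0x04=4: acc |= 4<<7 -> acc=546 shift=14 [end]
Varint 1: bytes[0:2] = A2 04 -> value 546 (2 byte(s))
  byte[2]=0xF2 cont=1 payload=0x72=114: acc |= 114<<0 -> acc=114 shift=7
  byte[3]=0x67 cont=0 payload=0x67=103: acc |= 103<<7 -> acc=13298 shift=14 [end]
Varint 2: bytes[2:4] = F2 67 -> value 13298 (2 byte(s))
  byte[4]=0x62 cont=0 payload=0x62=98: acc |= 98<<0 -> acc=98 shift=7 [end]
Varint 3: bytes[4:5] = 62 -> value 98 (1 byte(s))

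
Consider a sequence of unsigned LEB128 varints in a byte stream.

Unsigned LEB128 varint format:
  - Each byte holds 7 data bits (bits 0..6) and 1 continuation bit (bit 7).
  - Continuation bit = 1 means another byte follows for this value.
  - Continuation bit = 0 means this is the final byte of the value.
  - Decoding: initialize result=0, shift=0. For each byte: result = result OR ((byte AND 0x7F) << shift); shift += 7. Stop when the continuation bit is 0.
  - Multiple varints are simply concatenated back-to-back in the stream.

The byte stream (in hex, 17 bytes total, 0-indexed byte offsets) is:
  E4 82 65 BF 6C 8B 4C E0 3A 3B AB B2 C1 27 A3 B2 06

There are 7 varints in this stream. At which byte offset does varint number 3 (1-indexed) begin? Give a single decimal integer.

Answer: 5

Derivation:
  byte[0]=0xE4 cont=1 payload=0x64=100: acc |= 100<<0 -> acc=100 shift=7
  byte[1]=0x82 cont=1 payload=0x02=2: acc |= 2<<7 -> acc=356 shift=14
  byte[2]=0x65 cont=0 payload=0x65=101: acc |= 101<<14 -> acc=1655140 shift=21 [end]
Varint 1: bytes[0:3] = E4 82 65 -> value 1655140 (3 byte(s))
  byte[3]=0xBF cont=1 payload=0x3F=63: acc |= 63<<0 -> acc=63 shift=7
  byte[4]=0x6C cont=0 payload=0x6C=108: acc |= 108<<7 -> acc=13887 shift=14 [end]
Varint 2: bytes[3:5] = BF 6C -> value 13887 (2 byte(s))
  byte[5]=0x8B cont=1 payload=0x0B=11: acc |= 11<<0 -> acc=11 shift=7
  byte[6]=0x4C cont=0 payload=0x4C=76: acc |= 76<<7 -> acc=9739 shift=14 [end]
Varint 3: bytes[5:7] = 8B 4C -> value 9739 (2 byte(s))
  byte[7]=0xE0 cont=1 payload=0x60=96: acc |= 96<<0 -> acc=96 shift=7
  byte[8]=0x3A cont=0 payload=0x3A=58: acc |= 58<<7 -> acc=7520 shift=14 [end]
Varint 4: bytes[7:9] = E0 3A -> value 7520 (2 byte(s))
  byte[9]=0x3B cont=0 payload=0x3B=59: acc |= 59<<0 -> acc=59 shift=7 [end]
Varint 5: bytes[9:10] = 3B -> value 59 (1 byte(s))
  byte[10]=0xAB cont=1 payload=0x2B=43: acc |= 43<<0 -> acc=43 shift=7
  byte[11]=0xB2 cont=1 payload=0x32=50: acc |= 50<<7 -> acc=6443 shift=14
  byte[12]=0xC1 cont=1 payload=0x41=65: acc |= 65<<14 -> acc=1071403 shift=21
  byte[13]=0x27 cont=0 payload=0x27=39: acc |= 39<<21 -> acc=82860331 shift=28 [end]
Varint 6: bytes[10:14] = AB B2 C1 27 -> value 82860331 (4 byte(s))
  byte[14]=0xA3 cont=1 payload=0x23=35: acc |= 35<<0 -> acc=35 shift=7
  byte[15]=0xB2 cont=1 payload=0x32=50: acc |= 50<<7 -> acc=6435 shift=14
  byte[16]=0x06 cont=0 payload=0x06=6: acc |= 6<<14 -> acc=104739 shift=21 [end]
Varint 7: bytes[14:17] = A3 B2 06 -> value 104739 (3 byte(s))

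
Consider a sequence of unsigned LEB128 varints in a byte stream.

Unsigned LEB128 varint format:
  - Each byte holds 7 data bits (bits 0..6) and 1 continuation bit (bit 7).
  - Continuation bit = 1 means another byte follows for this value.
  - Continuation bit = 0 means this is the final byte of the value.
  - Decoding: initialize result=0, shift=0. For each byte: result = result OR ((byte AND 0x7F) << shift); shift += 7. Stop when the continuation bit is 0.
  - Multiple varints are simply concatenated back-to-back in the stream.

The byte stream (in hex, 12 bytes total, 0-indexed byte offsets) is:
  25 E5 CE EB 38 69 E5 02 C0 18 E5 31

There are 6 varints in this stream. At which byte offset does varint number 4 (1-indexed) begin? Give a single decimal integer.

  byte[0]=0x25 cont=0 payload=0x25=37: acc |= 37<<0 -> acc=37 shift=7 [end]
Varint 1: bytes[0:1] = 25 -> value 37 (1 byte(s))
  byte[1]=0xE5 cont=1 payload=0x65=101: acc |= 101<<0 -> acc=101 shift=7
  byte[2]=0xCE cont=1 payload=0x4E=78: acc |= 78<<7 -> acc=10085 shift=14
  byte[3]=0xEB cont=1 payload=0x6B=107: acc |= 107<<14 -> acc=1763173 shift=21
  byte[4]=0x38 cont=0 payload=0x38=56: acc |= 56<<21 -> acc=119203685 shift=28 [end]
Varint 2: bytes[1:5] = E5 CE EB 38 -> value 119203685 (4 byte(s))
  byte[5]=0x69 cont=0 payload=0x69=105: acc |= 105<<0 -> acc=105 shift=7 [end]
Varint 3: bytes[5:6] = 69 -> value 105 (1 byte(s))
  byte[6]=0xE5 cont=1 payload=0x65=101: acc |= 101<<0 -> acc=101 shift=7
  byte[7]=0x02 cont=0 payload=0x02=2: acc |= 2<<7 -> acc=357 shift=14 [end]
Varint 4: bytes[6:8] = E5 02 -> value 357 (2 byte(s))
  byte[8]=0xC0 cont=1 payload=0x40=64: acc |= 64<<0 -> acc=64 shift=7
  byte[9]=0x18 cont=0 payload=0x18=24: acc |= 24<<7 -> acc=3136 shift=14 [end]
Varint 5: bytes[8:10] = C0 18 -> value 3136 (2 byte(s))
  byte[10]=0xE5 cont=1 payload=0x65=101: acc |= 101<<0 -> acc=101 shift=7
  byte[11]=0x31 cont=0 payload=0x31=49: acc |= 49<<7 -> acc=6373 shift=14 [end]
Varint 6: bytes[10:12] = E5 31 -> value 6373 (2 byte(s))

Answer: 6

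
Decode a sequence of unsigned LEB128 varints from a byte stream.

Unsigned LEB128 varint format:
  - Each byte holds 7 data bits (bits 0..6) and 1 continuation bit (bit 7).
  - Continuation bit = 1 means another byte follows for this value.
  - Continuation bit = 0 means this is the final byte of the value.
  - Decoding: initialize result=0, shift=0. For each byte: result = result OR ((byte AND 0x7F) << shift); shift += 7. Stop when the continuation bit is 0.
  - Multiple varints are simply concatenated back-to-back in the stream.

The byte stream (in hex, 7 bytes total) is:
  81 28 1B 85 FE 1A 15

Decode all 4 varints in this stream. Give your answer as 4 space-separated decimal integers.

Answer: 5121 27 442117 21

Derivation:
  byte[0]=0x81 cont=1 payload=0x01=1: acc |= 1<<0 -> acc=1 shift=7
  byte[1]=0x28 cont=0 payload=0x28=40: acc |= 40<<7 -> acc=5121 shift=14 [end]
Varint 1: bytes[0:2] = 81 28 -> value 5121 (2 byte(s))
  byte[2]=0x1B cont=0 payload=0x1B=27: acc |= 27<<0 -> acc=27 shift=7 [end]
Varint 2: bytes[2:3] = 1B -> value 27 (1 byte(s))
  byte[3]=0x85 cont=1 payload=0x05=5: acc |= 5<<0 -> acc=5 shift=7
  byte[4]=0xFE cont=1 payload=0x7E=126: acc |= 126<<7 -> acc=16133 shift=14
  byte[5]=0x1A cont=0 payload=0x1A=26: acc |= 26<<14 -> acc=442117 shift=21 [end]
Varint 3: bytes[3:6] = 85 FE 1A -> value 442117 (3 byte(s))
  byte[6]=0x15 cont=0 payload=0x15=21: acc |= 21<<0 -> acc=21 shift=7 [end]
Varint 4: bytes[6:7] = 15 -> value 21 (1 byte(s))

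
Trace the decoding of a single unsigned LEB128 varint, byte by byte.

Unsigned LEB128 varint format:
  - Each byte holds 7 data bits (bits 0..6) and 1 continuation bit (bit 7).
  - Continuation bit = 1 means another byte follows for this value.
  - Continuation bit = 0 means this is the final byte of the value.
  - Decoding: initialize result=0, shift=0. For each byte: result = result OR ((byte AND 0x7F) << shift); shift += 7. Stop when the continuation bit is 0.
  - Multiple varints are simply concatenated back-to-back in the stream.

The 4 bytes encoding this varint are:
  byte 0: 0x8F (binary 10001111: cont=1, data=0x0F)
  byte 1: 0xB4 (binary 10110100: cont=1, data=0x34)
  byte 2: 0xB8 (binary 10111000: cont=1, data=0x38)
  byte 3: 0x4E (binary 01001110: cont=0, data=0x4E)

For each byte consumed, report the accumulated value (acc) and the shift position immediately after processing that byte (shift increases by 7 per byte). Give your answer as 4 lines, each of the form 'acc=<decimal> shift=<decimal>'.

byte 0=0x8F: payload=0x0F=15, contrib = 15<<0 = 15; acc -> 15, shift -> 7
byte 1=0xB4: payload=0x34=52, contrib = 52<<7 = 6656; acc -> 6671, shift -> 14
byte 2=0xB8: payload=0x38=56, contrib = 56<<14 = 917504; acc -> 924175, shift -> 21
byte 3=0x4E: payload=0x4E=78, contrib = 78<<21 = 163577856; acc -> 164502031, shift -> 28

Answer: acc=15 shift=7
acc=6671 shift=14
acc=924175 shift=21
acc=164502031 shift=28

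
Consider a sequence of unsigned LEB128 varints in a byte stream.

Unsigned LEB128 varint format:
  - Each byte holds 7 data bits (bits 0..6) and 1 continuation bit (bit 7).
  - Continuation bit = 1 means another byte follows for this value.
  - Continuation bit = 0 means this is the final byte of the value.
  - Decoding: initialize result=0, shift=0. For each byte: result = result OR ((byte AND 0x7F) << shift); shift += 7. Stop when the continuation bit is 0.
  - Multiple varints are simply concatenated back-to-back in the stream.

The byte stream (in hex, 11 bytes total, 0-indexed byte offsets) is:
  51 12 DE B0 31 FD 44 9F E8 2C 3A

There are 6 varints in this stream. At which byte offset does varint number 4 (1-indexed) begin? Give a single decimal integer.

  byte[0]=0x51 cont=0 payload=0x51=81: acc |= 81<<0 -> acc=81 shift=7 [end]
Varint 1: bytes[0:1] = 51 -> value 81 (1 byte(s))
  byte[1]=0x12 cont=0 payload=0x12=18: acc |= 18<<0 -> acc=18 shift=7 [end]
Varint 2: bytes[1:2] = 12 -> value 18 (1 byte(s))
  byte[2]=0xDE cont=1 payload=0x5E=94: acc |= 94<<0 -> acc=94 shift=7
  byte[3]=0xB0 cont=1 payload=0x30=48: acc |= 48<<7 -> acc=6238 shift=14
  byte[4]=0x31 cont=0 payload=0x31=49: acc |= 49<<14 -> acc=809054 shift=21 [end]
Varint 3: bytes[2:5] = DE B0 31 -> value 809054 (3 byte(s))
  byte[5]=0xFD cont=1 payload=0x7D=125: acc |= 125<<0 -> acc=125 shift=7
  byte[6]=0x44 cont=0 payload=0x44=68: acc |= 68<<7 -> acc=8829 shift=14 [end]
Varint 4: bytes[5:7] = FD 44 -> value 8829 (2 byte(s))
  byte[7]=0x9F cont=1 payload=0x1F=31: acc |= 31<<0 -> acc=31 shift=7
  byte[8]=0xE8 cont=1 payload=0x68=104: acc |= 104<<7 -> acc=13343 shift=14
  byte[9]=0x2C cont=0 payload=0x2C=44: acc |= 44<<14 -> acc=734239 shift=21 [end]
Varint 5: bytes[7:10] = 9F E8 2C -> value 734239 (3 byte(s))
  byte[10]=0x3A cont=0 payload=0x3A=58: acc |= 58<<0 -> acc=58 shift=7 [end]
Varint 6: bytes[10:11] = 3A -> value 58 (1 byte(s))

Answer: 5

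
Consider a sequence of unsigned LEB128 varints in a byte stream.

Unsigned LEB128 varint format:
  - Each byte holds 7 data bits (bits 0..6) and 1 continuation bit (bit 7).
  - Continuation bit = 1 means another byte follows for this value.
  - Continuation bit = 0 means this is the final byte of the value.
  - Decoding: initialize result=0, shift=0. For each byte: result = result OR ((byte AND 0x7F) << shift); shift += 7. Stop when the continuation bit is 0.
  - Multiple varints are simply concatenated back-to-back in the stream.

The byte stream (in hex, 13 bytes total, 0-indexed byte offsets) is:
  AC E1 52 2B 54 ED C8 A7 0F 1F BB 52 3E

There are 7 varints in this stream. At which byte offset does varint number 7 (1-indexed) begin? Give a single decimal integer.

Answer: 12

Derivation:
  byte[0]=0xAC cont=1 payload=0x2C=44: acc |= 44<<0 -> acc=44 shift=7
  byte[1]=0xE1 cont=1 payload=0x61=97: acc |= 97<<7 -> acc=12460 shift=14
  byte[2]=0x52 cont=0 payload=0x52=82: acc |= 82<<14 -> acc=1355948 shift=21 [end]
Varint 1: bytes[0:3] = AC E1 52 -> value 1355948 (3 byte(s))
  byte[3]=0x2B cont=0 payload=0x2B=43: acc |= 43<<0 -> acc=43 shift=7 [end]
Varint 2: bytes[3:4] = 2B -> value 43 (1 byte(s))
  byte[4]=0x54 cont=0 payload=0x54=84: acc |= 84<<0 -> acc=84 shift=7 [end]
Varint 3: bytes[4:5] = 54 -> value 84 (1 byte(s))
  byte[5]=0xED cont=1 payload=0x6D=109: acc |= 109<<0 -> acc=109 shift=7
  byte[6]=0xC8 cont=1 payload=0x48=72: acc |= 72<<7 -> acc=9325 shift=14
  byte[7]=0xA7 cont=1 payload=0x27=39: acc |= 39<<14 -> acc=648301 shift=21
  byte[8]=0x0F cont=0 payload=0x0F=15: acc |= 15<<21 -> acc=32105581 shift=28 [end]
Varint 4: bytes[5:9] = ED C8 A7 0F -> value 32105581 (4 byte(s))
  byte[9]=0x1F cont=0 payload=0x1F=31: acc |= 31<<0 -> acc=31 shift=7 [end]
Varint 5: bytes[9:10] = 1F -> value 31 (1 byte(s))
  byte[10]=0xBB cont=1 payload=0x3B=59: acc |= 59<<0 -> acc=59 shift=7
  byte[11]=0x52 cont=0 payload=0x52=82: acc |= 82<<7 -> acc=10555 shift=14 [end]
Varint 6: bytes[10:12] = BB 52 -> value 10555 (2 byte(s))
  byte[12]=0x3E cont=0 payload=0x3E=62: acc |= 62<<0 -> acc=62 shift=7 [end]
Varint 7: bytes[12:13] = 3E -> value 62 (1 byte(s))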